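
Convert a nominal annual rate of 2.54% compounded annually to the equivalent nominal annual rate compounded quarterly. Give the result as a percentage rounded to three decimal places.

2.516%

Compounded annually, EAR = nominal = 0.025400.
Solve (1 + r/4)^4 = 1.025400: r/4 = 1.025400^(1/4) − 1 = 0.006290, so r = 0.025162 = 2.516%.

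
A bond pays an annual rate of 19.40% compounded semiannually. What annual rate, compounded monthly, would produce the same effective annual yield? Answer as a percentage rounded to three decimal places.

18.659%

EAR = (1 + 0.1940/2)^2 − 1 = 0.203409.
Solve (1 + r/12)^12 = 1.203409: r/12 = 1.203409^(1/12) − 1 = 0.015550, so r = 0.186594 = 18.659%.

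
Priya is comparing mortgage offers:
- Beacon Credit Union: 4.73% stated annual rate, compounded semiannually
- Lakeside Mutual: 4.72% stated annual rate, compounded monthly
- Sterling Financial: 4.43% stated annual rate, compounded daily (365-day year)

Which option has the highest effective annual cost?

Beacon Credit Union: (1 + 0.0473/2)^2 − 1 = 4.786%
Lakeside Mutual: (1 + 0.0472/12)^12 − 1 = 4.823%
Sterling Financial: (1 + 0.0443/365)^365 − 1 = 4.529%
The highest effective annual rate is Lakeside Mutual at 4.823%.

Lakeside Mutual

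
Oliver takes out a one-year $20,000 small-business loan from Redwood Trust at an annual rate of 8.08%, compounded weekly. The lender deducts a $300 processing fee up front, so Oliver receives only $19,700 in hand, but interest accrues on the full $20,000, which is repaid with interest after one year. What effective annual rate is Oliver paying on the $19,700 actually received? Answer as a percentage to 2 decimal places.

Amount owed after one year: 20,000 × (1 + 0.0808/52)^52 = 20,000 × 1.084086 = $21,681.72.
Effective rate on net proceeds: 21,681.72 / 19,700 − 1 = 0.100595 = 10.06%.

10.06%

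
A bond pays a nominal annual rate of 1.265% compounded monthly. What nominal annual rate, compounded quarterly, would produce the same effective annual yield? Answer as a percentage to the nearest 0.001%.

EAR = (1 + 0.01265/12)^12 − 1 = 0.012724.
Solve (1 + r/4)^4 = 1.012724: r/4 = 1.012724^(1/4) − 1 = 0.003166, so r = 0.012663 = 1.266%.

1.266%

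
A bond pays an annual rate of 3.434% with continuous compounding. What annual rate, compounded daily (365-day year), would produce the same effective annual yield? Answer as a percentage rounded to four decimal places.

EAR under continuous compounding: e^0.03434 − 1 = 0.034936.
Solve (1 + r/365)^365 = 1.034936: r/365 = 1.034936^(1/365) − 1 = 0.000094, so r = 0.034342 = 3.4342%.

3.4342%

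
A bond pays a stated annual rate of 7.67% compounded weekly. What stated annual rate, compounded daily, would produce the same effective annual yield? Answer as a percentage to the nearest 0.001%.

EAR = (1 + 0.0767/52)^52 − 1 = 0.079657.
Solve (1 + r/365)^365 = 1.079657: r/365 = 1.079657^(1/365) − 1 = 0.000210, so r = 0.076652 = 7.665%.

7.665%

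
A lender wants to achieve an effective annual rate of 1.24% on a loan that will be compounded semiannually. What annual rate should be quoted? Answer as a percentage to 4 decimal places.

1.2362%

(1 + r/2)^2 − 1 = 0.0124, so 1 + r/2 = 1.0124^(1/2).
r/2 = 0.006181, so r = 0.012362 = 1.2362%.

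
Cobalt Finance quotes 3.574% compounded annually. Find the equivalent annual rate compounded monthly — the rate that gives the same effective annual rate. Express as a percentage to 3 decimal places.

3.517%

Compounded annually, EAR = nominal = 0.035740.
Solve (1 + r/12)^12 = 1.035740: r/12 = 1.035740^(1/12) − 1 = 0.002931, so r = 0.035168 = 3.517%.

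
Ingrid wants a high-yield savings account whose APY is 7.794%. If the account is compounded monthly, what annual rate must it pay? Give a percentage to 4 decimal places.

7.5287%

(1 + r/12)^12 − 1 = 0.07794, so 1 + r/12 = 1.07794^(1/12).
r/12 = 0.006274, so r = 0.075287 = 7.5287%.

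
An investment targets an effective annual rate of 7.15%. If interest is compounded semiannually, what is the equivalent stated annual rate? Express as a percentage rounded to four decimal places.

7.0266%

(1 + r/2)^2 − 1 = 0.0715, so 1 + r/2 = 1.0715^(1/2).
r/2 = 0.035133, so r = 0.070266 = 7.0266%.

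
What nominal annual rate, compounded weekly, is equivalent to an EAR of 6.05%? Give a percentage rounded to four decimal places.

5.8774%

(1 + r/52)^52 − 1 = 0.0605, so 1 + r/52 = 1.0605^(1/52).
r/52 = 0.001130, so r = 0.058774 = 5.8774%.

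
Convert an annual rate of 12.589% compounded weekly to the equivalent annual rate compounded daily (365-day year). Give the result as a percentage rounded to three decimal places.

12.576%

EAR = (1 + 0.12589/52)^52 − 1 = 0.133985.
Solve (1 + r/365)^365 = 1.133985: r/365 = 1.133985^(1/365) − 1 = 0.000345, so r = 0.125760 = 12.576%.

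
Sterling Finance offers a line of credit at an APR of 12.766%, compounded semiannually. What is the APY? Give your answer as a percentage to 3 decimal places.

13.173%

EAR = (1 + 0.12766/2)^2 − 1.
= (1 + 0.063830)^2 − 1 = 1.131734 − 1 = 13.173%.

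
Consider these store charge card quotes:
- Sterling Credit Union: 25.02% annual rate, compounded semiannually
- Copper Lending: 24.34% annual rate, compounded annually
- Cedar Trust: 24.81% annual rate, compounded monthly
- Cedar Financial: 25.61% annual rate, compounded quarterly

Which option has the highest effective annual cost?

Cedar Financial

Sterling Credit Union: (1 + 0.2502/2)^2 − 1 = 26.585%
Copper Lending: compounded annually, EAR = 24.340%
Cedar Trust: (1 + 0.2481/12)^12 − 1 = 27.835%
Cedar Financial: (1 + 0.2561/4)^4 − 1 = 28.176%
The highest effective annual rate is Cedar Financial at 28.176%.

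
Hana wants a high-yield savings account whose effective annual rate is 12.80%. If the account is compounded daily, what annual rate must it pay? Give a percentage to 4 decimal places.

(1 + r/365)^365 − 1 = 0.1280, so 1 + r/365 = 1.1280^(1/365).
r/365 = 0.000330, so r = 0.120466 = 12.0466%.

12.0466%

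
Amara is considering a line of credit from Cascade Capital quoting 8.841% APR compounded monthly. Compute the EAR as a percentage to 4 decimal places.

9.2082%

EAR = (1 + 0.08841/12)^12 − 1.
= (1 + 0.007367)^12 − 1 = 1.092082 − 1 = 9.2082%.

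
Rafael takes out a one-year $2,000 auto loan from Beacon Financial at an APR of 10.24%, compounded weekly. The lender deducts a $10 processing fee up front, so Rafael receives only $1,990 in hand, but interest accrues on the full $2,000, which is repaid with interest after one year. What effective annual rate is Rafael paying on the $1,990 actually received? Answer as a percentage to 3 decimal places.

11.328%

Amount owed after one year: 2,000 × (1 + 0.1024/52)^52 = 2,000 × 1.107715 = $2,215.43.
Effective rate on net proceeds: 2,215.43 / 1,990 − 1 = 0.113281 = 11.328%.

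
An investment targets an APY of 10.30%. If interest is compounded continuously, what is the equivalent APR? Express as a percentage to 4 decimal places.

Continuous: nominal r satisfies e^r − 1 = 0.1030.
r = ln(1 + 0.1030) = ln(1.1030) = 0.098034 = 9.8034%.

9.8034%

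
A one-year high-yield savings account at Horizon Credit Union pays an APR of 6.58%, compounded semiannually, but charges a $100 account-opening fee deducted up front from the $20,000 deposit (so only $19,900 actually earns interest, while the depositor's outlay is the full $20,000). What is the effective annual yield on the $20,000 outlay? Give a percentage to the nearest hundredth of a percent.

Value after one year: 19,900 × (1 + 0.0658/2)^2 = 19,900 × 1.066882 = $21,230.96.
Effective yield on the $20,000 outlay: 21,230.96 / 20,000 − 1 = 0.061548 = 6.15%.

6.15%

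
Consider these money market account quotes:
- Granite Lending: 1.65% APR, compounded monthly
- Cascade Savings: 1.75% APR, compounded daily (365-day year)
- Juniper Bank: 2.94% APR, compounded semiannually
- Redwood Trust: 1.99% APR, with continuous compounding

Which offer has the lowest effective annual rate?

Granite Lending: (1 + 0.0165/12)^12 − 1 = 1.663%
Cascade Savings: (1 + 0.0175/365)^365 − 1 = 1.765%
Juniper Bank: (1 + 0.0294/2)^2 − 1 = 2.962%
Redwood Trust: e^0.0199 − 1 = 2.010%
The lowest effective annual rate is Granite Lending at 1.663%.

Granite Lending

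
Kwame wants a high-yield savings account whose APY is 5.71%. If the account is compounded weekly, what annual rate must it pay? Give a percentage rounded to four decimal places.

(1 + r/52)^52 − 1 = 0.0571, so 1 + r/52 = 1.0571^(1/52).
r/52 = 0.001068, so r = 0.055559 = 5.5559%.

5.5559%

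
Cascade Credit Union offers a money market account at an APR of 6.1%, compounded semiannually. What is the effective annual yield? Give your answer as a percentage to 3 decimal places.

6.193%

EAR = (1 + 0.061/2)^2 − 1.
= (1 + 0.030500)^2 − 1 = 1.061930 − 1 = 6.193%.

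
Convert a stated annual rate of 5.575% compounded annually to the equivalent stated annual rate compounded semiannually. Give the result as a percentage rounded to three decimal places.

5.499%

Compounded annually, EAR = nominal = 0.055750.
Solve (1 + r/2)^2 = 1.055750: r/2 = 1.055750^(1/2) − 1 = 0.027497, so r = 0.054994 = 5.499%.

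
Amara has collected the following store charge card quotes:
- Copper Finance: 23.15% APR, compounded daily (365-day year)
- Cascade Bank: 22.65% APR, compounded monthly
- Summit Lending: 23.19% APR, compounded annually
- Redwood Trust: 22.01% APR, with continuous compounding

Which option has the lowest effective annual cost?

Copper Finance: (1 + 0.2315/365)^365 − 1 = 26.040%
Cascade Bank: (1 + 0.2265/12)^12 − 1 = 25.156%
Summit Lending: compounded annually, EAR = 23.190%
Redwood Trust: e^0.2201 − 1 = 24.620%
The lowest effective annual rate is Summit Lending at 23.190%.

Summit Lending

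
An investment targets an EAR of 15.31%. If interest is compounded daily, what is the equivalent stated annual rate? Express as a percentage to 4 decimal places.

14.2482%

(1 + r/365)^365 − 1 = 0.1531, so 1 + r/365 = 1.1531^(1/365).
r/365 = 0.000390, so r = 0.142482 = 14.2482%.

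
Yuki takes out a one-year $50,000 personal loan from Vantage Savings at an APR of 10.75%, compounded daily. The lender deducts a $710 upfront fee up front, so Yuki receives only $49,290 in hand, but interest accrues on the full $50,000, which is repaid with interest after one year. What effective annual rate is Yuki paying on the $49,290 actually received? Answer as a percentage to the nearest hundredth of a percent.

Amount owed after one year: 50,000 × (1 + 0.1075/365)^365 = 50,000 × 1.113473 = $55,673.66.
Effective rate on net proceeds: 55,673.66 / 49,290 − 1 = 0.129512 = 12.95%.

12.95%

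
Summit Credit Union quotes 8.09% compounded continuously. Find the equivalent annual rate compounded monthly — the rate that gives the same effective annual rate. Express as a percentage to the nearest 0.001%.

EAR under continuous compounding: e^0.0809 − 1 = 0.084262.
Solve (1 + r/12)^12 = 1.084262: r/12 = 1.084262^(1/12) − 1 = 0.006764, so r = 0.081173 = 8.117%.

8.117%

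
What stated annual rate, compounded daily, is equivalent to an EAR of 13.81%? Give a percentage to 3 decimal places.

(1 + r/365)^365 − 1 = 0.1381, so 1 + r/365 = 1.1381^(1/365).
r/365 = 0.000354, so r = 0.129383 = 12.938%.

12.938%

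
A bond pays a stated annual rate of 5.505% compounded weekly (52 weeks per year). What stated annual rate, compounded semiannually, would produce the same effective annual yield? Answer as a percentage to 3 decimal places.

5.578%

EAR = (1 + 0.05505/52)^52 − 1 = 0.056563.
Solve (1 + r/2)^2 = 1.056563: r/2 = 1.056563^(1/2) − 1 = 0.027892, so r = 0.055785 = 5.578%.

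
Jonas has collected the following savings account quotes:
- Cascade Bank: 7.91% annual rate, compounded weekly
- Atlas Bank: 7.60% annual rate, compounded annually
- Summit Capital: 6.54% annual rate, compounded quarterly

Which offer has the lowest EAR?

Summit Capital

Cascade Bank: (1 + 0.0791/52)^52 − 1 = 8.225%
Atlas Bank: compounded annually, EAR = 7.600%
Summit Capital: (1 + 0.0654/4)^4 − 1 = 6.702%
The lowest effective annual rate is Summit Capital at 6.702%.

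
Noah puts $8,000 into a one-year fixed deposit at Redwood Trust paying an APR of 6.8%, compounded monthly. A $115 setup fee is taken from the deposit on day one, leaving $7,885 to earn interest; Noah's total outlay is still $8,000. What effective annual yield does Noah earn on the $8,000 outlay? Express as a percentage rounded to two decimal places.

Value after one year: 7,885 × (1 + 0.068/12)^12 = 7,885 × 1.070160 = $8,438.21.
Effective yield on the $8,000 outlay: 8,438.21 / 8,000 − 1 = 0.054776 = 5.48%.

5.48%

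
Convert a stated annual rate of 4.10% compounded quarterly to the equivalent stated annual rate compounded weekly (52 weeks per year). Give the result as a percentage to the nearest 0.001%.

4.081%

EAR = (1 + 0.0410/4)^4 − 1 = 0.041635.
Solve (1 + r/52)^52 = 1.041635: r/52 = 1.041635^(1/52) − 1 = 0.000785, so r = 0.040807 = 4.081%.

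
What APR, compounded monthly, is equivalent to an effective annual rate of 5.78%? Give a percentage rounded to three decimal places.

5.632%

(1 + r/12)^12 − 1 = 0.0578, so 1 + r/12 = 1.0578^(1/12).
r/12 = 0.004694, so r = 0.056323 = 5.632%.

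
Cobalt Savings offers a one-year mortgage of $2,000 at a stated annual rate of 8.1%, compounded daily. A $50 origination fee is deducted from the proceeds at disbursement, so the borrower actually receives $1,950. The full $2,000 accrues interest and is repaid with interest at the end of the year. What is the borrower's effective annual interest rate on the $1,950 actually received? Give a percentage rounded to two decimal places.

Amount owed after one year: 2,000 × (1 + 0.081/365)^365 = 2,000 × 1.084361 = $2,168.72.
Effective rate on net proceeds: 2,168.72 / 1,950 − 1 = 0.112165 = 11.22%.

11.22%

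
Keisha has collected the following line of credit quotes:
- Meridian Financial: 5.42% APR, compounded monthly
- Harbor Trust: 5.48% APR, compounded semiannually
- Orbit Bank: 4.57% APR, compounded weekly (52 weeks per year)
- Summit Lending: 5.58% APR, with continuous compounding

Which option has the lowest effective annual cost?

Meridian Financial: (1 + 0.0542/12)^12 − 1 = 5.557%
Harbor Trust: (1 + 0.0548/2)^2 − 1 = 5.555%
Orbit Bank: (1 + 0.0457/52)^52 − 1 = 4.674%
Summit Lending: e^0.0558 − 1 = 5.739%
The lowest effective annual rate is Orbit Bank at 4.674%.

Orbit Bank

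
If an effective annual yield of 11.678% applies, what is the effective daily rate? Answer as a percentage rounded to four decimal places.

0.0303%

The per-day rate i satisfies (1 + i)^365 = 1 + 0.11678.
i = 1.11678^(1/365) − 1 = 0.0003026 = 0.0303%.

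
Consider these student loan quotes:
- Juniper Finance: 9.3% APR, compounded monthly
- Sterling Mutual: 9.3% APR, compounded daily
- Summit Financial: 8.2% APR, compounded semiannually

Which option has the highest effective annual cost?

Juniper Finance: (1 + 0.093/12)^12 − 1 = 9.707%
Sterling Mutual: (1 + 0.093/365)^365 − 1 = 9.745%
Summit Financial: (1 + 0.082/2)^2 − 1 = 8.368%
The highest effective annual rate is Sterling Mutual at 9.745%.

Sterling Mutual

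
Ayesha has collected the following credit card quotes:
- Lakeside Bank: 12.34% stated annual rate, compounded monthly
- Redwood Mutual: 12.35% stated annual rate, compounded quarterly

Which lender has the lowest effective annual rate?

Redwood Mutual

Lakeside Bank: (1 + 0.1234/12)^12 − 1 = 13.062%
Redwood Mutual: (1 + 0.1235/4)^4 − 1 = 12.934%
The lowest effective annual rate is Redwood Mutual at 12.934%.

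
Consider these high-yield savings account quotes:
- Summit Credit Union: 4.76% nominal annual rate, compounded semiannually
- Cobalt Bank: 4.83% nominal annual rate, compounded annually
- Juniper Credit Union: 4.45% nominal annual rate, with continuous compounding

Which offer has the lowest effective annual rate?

Summit Credit Union: (1 + 0.0476/2)^2 − 1 = 4.817%
Cobalt Bank: compounded annually, EAR = 4.830%
Juniper Credit Union: e^0.0445 − 1 = 4.550%
The lowest effective annual rate is Juniper Credit Union at 4.550%.

Juniper Credit Union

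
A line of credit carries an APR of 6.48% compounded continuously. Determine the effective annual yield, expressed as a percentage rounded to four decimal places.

6.6946%

With continuous compounding, EAR = e^0.0648 − 1.
e^0.0648 = 1.066946, so EAR = 0.066946 = 6.6946%.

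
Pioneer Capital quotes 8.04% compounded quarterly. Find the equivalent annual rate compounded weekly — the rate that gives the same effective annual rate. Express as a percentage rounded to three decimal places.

7.966%

EAR = (1 + 0.0804/4)^4 − 1 = 0.082857.
Solve (1 + r/52)^52 = 1.082857: r/52 = 1.082857^(1/52) − 1 = 0.001532, so r = 0.079664 = 7.966%.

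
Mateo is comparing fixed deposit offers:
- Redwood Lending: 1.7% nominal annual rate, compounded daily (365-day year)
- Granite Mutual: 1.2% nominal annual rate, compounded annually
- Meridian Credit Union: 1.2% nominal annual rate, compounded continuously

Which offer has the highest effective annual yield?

Redwood Lending

Redwood Lending: (1 + 0.017/365)^365 − 1 = 1.714%
Granite Mutual: compounded annually, EAR = 1.200%
Meridian Credit Union: e^0.012 − 1 = 1.207%
The highest effective annual rate is Redwood Lending at 1.714%.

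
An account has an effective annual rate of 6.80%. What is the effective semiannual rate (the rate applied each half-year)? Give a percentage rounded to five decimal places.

The per-half-year rate i satisfies (1 + i)^2 = 1 + 0.0680.
i = 1.0680^(1/2) − 1 = 0.0334409 = 3.34409%.

3.34409%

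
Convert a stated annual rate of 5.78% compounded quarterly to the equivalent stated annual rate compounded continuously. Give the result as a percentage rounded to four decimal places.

5.7386%

EAR = (1 + 0.0578/4)^4 − 1 = 0.059065.
Equivalent continuous rate: r = ln(1 + 0.059065) = 0.057386 = 5.7386%.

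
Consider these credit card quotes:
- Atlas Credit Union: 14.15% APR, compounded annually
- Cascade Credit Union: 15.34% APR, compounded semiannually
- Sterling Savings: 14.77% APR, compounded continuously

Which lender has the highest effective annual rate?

Cascade Credit Union

Atlas Credit Union: compounded annually, EAR = 14.150%
Cascade Credit Union: (1 + 0.1534/2)^2 − 1 = 15.928%
Sterling Savings: e^0.1477 − 1 = 15.917%
The highest effective annual rate is Cascade Credit Union at 15.928%.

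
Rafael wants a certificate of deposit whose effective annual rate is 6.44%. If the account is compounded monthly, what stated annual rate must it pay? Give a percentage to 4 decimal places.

6.2574%

(1 + r/12)^12 − 1 = 0.0644, so 1 + r/12 = 1.0644^(1/12).
r/12 = 0.005214, so r = 0.062574 = 6.2574%.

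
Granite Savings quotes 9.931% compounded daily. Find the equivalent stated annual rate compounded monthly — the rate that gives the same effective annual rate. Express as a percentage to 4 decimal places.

9.9708%

EAR = (1 + 0.09931/365)^365 − 1 = 0.104394.
Solve (1 + r/12)^12 = 1.104394: r/12 = 1.104394^(1/12) − 1 = 0.008309, so r = 0.099708 = 9.9708%.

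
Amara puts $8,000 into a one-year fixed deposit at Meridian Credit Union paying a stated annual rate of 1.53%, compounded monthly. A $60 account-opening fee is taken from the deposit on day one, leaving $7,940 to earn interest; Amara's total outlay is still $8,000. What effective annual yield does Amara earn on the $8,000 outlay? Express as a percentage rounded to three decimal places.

0.779%

Value after one year: 7,940 × (1 + 0.0153/12)^12 = 7,940 × 1.015408 = $8,062.34.
Effective yield on the $8,000 outlay: 8,062.34 / 8,000 − 1 = 0.007792 = 0.779%.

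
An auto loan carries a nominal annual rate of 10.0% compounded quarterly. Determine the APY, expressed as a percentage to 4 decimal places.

EAR = (1 + 0.100/4)^4 − 1.
= 1.103813 − 1 = 10.3813%.

10.3813%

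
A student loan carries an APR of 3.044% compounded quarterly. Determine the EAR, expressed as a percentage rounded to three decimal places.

EAR = (1 + 0.03044/4)^4 − 1.
= 1.030789 − 1 = 3.079%.

3.079%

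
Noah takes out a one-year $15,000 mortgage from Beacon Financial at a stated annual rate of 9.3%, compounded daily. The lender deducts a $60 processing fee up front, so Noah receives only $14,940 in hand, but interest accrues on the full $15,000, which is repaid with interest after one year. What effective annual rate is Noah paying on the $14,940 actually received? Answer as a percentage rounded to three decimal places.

10.186%

Amount owed after one year: 15,000 × (1 + 0.093/365)^365 = 15,000 × 1.097449 = $16,461.73.
Effective rate on net proceeds: 16,461.73 / 14,940 − 1 = 0.101856 = 10.186%.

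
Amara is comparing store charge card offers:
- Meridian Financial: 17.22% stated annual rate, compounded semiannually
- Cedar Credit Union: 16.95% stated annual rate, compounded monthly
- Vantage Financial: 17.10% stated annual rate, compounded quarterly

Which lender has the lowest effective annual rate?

Meridian Financial

Meridian Financial: (1 + 0.1722/2)^2 − 1 = 17.961%
Cedar Credit Union: (1 + 0.1695/12)^12 − 1 = 18.331%
Vantage Financial: (1 + 0.1710/4)^4 − 1 = 18.228%
The lowest effective annual rate is Meridian Financial at 17.961%.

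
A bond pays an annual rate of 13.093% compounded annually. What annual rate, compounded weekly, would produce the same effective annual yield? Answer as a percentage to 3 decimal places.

Compounded annually, EAR = nominal = 0.130930.
Solve (1 + r/52)^52 = 1.130930: r/52 = 1.130930^(1/52) − 1 = 0.002369, so r = 0.123186 = 12.319%.

12.319%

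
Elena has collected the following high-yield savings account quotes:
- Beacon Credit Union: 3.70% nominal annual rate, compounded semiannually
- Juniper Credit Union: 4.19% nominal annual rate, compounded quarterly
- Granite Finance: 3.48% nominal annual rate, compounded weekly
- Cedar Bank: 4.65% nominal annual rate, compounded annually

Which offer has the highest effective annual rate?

Beacon Credit Union: (1 + 0.0370/2)^2 − 1 = 3.734%
Juniper Credit Union: (1 + 0.0419/4)^4 − 1 = 4.256%
Granite Finance: (1 + 0.0348/52)^52 − 1 = 3.540%
Cedar Bank: compounded annually, EAR = 4.650%
The highest effective annual rate is Cedar Bank at 4.650%.

Cedar Bank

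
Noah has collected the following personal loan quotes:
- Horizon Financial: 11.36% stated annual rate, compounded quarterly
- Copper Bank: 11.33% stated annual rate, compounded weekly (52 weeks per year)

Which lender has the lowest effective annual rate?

Horizon Financial: (1 + 0.1136/4)^4 − 1 = 11.853%
Copper Bank: (1 + 0.1133/52)^52 − 1 = 11.983%
The lowest effective annual rate is Horizon Financial at 11.853%.

Horizon Financial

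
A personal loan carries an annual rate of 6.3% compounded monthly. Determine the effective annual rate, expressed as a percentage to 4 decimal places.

EAR = (1 + 0.063/12)^12 − 1.
= 1.064851 − 1 = 6.4851%.

6.4851%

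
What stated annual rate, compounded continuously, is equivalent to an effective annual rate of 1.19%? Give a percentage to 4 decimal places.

Continuous: nominal r satisfies e^r − 1 = 0.0119.
r = ln(1 + 0.0119) = ln(1.0119) = 0.011830 = 1.1830%.

1.1830%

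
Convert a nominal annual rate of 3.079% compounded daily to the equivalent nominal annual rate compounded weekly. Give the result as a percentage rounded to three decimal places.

3.080%

EAR = (1 + 0.03079/365)^365 − 1 = 0.031268.
Solve (1 + r/52)^52 = 1.031268: r/52 = 1.031268^(1/52) − 1 = 0.000592, so r = 0.030798 = 3.080%.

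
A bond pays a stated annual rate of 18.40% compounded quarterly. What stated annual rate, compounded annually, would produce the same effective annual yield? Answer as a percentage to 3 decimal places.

19.709%

EAR = (1 + 0.1840/4)^4 − 1 = 0.197090.
Compounded annually, the equivalent nominal rate is the EAR itself: 19.709%.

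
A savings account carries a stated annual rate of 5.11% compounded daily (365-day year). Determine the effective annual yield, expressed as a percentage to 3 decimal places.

5.242%

EAR = (1 + 0.0511/365)^365 − 1.
= 1.052424 − 1 = 5.242%.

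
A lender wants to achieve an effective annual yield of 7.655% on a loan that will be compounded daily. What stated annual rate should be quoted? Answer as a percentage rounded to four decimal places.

(1 + r/365)^365 − 1 = 0.07655, so 1 + r/365 = 1.07655^(1/365).
r/365 = 0.000202, so r = 0.073769 = 7.3769%.

7.3769%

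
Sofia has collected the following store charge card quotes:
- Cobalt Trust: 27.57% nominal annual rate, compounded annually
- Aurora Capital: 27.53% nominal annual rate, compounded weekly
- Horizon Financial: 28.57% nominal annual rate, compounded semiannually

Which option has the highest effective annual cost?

Aurora Capital

Cobalt Trust: compounded annually, EAR = 27.570%
Aurora Capital: (1 + 0.2753/52)^52 − 1 = 31.597%
Horizon Financial: (1 + 0.2857/2)^2 − 1 = 30.611%
The highest effective annual rate is Aurora Capital at 31.597%.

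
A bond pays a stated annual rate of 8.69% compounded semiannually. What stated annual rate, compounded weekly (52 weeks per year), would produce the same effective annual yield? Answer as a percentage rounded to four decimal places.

EAR = (1 + 0.0869/2)^2 − 1 = 0.088788.
Solve (1 + r/52)^52 = 1.088788: r/52 = 1.088788^(1/52) − 1 = 0.001637, so r = 0.085135 = 8.5135%.

8.5135%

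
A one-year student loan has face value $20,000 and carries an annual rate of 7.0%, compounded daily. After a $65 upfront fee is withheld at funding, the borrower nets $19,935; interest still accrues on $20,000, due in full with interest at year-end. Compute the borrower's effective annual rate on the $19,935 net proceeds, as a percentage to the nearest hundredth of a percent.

Amount owed after one year: 20,000 × (1 + 0.070/365)^365 = 20,000 × 1.072501 = $21,450.02.
Effective rate on net proceeds: 21,450.02 / 19,935 − 1 = 0.075998 = 7.60%.

7.60%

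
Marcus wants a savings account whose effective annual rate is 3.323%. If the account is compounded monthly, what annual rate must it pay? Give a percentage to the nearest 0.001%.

3.273%

(1 + r/12)^12 − 1 = 0.03323, so 1 + r/12 = 1.03323^(1/12).
r/12 = 0.002728, so r = 0.032734 = 3.273%.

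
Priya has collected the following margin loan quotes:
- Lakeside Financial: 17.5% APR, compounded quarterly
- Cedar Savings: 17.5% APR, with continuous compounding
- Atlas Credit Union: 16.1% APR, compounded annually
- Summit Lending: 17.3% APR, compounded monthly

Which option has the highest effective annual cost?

Cedar Savings

Lakeside Financial: (1 + 0.175/4)^4 − 1 = 18.682%
Cedar Savings: e^0.175 − 1 = 19.125%
Atlas Credit Union: compounded annually, EAR = 16.100%
Summit Lending: (1 + 0.173/12)^12 − 1 = 18.740%
The highest effective annual rate is Cedar Savings at 19.125%.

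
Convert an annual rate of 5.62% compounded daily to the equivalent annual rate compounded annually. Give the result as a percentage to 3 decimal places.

5.780%

EAR = (1 + 0.0562/365)^365 − 1 = 0.057805.
Compounded annually, the equivalent nominal rate is the EAR itself: 5.780%.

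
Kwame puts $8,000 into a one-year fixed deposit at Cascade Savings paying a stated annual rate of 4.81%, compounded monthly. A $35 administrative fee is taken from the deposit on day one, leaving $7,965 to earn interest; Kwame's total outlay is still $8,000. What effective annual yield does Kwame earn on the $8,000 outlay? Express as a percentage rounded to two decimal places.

4.46%

Value after one year: 7,965 × (1 + 0.0481/12)^12 = 7,965 × 1.049175 = $8,356.68.
Effective yield on the $8,000 outlay: 8,356.68 / 8,000 − 1 = 0.044585 = 4.46%.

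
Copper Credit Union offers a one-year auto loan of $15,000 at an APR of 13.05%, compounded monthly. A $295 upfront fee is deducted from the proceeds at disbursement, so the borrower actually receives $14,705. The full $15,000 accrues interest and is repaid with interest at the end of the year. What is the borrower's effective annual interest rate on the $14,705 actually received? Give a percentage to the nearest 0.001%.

Amount owed after one year: 15,000 × (1 + 0.1305/12)^12 = 15,000 × 1.138596 = $17,078.93.
Effective rate on net proceeds: 17,078.93 / 14,705 − 1 = 0.161437 = 16.144%.

16.144%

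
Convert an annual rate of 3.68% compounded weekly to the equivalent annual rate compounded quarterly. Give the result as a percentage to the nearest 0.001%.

EAR = (1 + 0.0368/52)^52 − 1 = 0.037472.
Solve (1 + r/4)^4 = 1.037472: r/4 = 1.037472^(1/4) − 1 = 0.009239, so r = 0.036957 = 3.696%.

3.696%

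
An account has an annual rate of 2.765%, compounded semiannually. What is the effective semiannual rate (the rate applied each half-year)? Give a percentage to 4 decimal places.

1.3825%

With a nominal annual rate compounded semiannually, the periodic rate is the nominal rate divided by 2.
i = 0.02765 / 2 = 0.0138250 = 1.3825%.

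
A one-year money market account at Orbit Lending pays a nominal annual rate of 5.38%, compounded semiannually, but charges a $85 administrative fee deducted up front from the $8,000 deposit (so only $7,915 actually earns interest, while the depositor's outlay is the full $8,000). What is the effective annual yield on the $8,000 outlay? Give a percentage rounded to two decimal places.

Value after one year: 7,915 × (1 + 0.0538/2)^2 = 7,915 × 1.054524 = $8,346.55.
Effective yield on the $8,000 outlay: 8,346.55 / 8,000 − 1 = 0.043319 = 4.33%.

4.33%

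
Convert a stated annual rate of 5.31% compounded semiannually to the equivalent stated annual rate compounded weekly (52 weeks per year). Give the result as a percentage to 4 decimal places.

EAR = (1 + 0.0531/2)^2 − 1 = 0.053805.
Solve (1 + r/52)^52 = 1.053805: r/52 = 1.053805^(1/52) − 1 = 0.001008, so r = 0.052434 = 5.2434%.

5.2434%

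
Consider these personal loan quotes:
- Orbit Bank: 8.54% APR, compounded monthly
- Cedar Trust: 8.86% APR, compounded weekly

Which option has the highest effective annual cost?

Cedar Trust

Orbit Bank: (1 + 0.0854/12)^12 − 1 = 8.882%
Cedar Trust: (1 + 0.0886/52)^52 − 1 = 9.256%
The highest effective annual rate is Cedar Trust at 9.256%.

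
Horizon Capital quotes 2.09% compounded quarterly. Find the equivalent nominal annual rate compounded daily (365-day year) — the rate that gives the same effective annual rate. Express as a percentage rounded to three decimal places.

2.085%

EAR = (1 + 0.0209/4)^4 − 1 = 0.021064.
Solve (1 + r/365)^365 = 1.021064: r/365 = 1.021064^(1/365) − 1 = 0.000057, so r = 0.020846 = 2.085%.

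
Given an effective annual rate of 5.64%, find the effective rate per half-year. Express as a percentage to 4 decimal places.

The per-half-year rate i satisfies (1 + i)^2 = 1 + 0.0564.
i = 1.0564^(1/2) − 1 = 0.0278132 = 2.7813%.

2.7813%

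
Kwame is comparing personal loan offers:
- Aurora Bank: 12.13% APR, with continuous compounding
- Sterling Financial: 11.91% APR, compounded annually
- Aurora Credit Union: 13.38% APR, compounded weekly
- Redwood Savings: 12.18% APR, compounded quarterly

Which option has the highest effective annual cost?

Aurora Credit Union

Aurora Bank: e^0.1213 − 1 = 12.896%
Sterling Financial: compounded annually, EAR = 11.910%
Aurora Credit Union: (1 + 0.1338/52)^52 − 1 = 14.297%
Redwood Savings: (1 + 0.1218/4)^4 − 1 = 12.748%
The highest effective annual rate is Aurora Credit Union at 14.297%.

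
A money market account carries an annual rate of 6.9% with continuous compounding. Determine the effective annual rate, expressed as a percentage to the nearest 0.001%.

7.144%

With continuous compounding, EAR = e^0.069 − 1.
e^0.069 = 1.071436, so EAR = 0.071436 = 7.144%.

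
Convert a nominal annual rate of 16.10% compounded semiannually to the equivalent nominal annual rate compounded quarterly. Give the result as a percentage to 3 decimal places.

EAR = (1 + 0.1610/2)^2 − 1 = 0.167480.
Solve (1 + r/4)^4 = 1.167480: r/4 = 1.167480^(1/4) − 1 = 0.039471, so r = 0.157884 = 15.788%.

15.788%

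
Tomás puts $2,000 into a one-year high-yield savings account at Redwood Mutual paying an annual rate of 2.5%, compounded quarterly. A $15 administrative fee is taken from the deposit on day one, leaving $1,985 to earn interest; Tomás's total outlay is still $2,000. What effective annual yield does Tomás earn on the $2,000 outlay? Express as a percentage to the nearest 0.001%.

1.755%

Value after one year: 1,985 × (1 + 0.025/4)^4 = 1,985 × 1.025235 = $2,035.09.
Effective yield on the $2,000 outlay: 2,035.09 / 2,000 − 1 = 0.017546 = 1.755%.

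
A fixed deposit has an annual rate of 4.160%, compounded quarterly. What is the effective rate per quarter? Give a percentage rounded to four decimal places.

With a nominal annual rate compounded quarterly, the periodic rate is the nominal rate divided by 4.
i = 0.04160 / 4 = 0.0104000 = 1.0400%.

1.0400%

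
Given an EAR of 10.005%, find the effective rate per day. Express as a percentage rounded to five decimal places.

The per-day rate i satisfies (1 + i)^365 = 1 + 0.10005.
i = 1.10005^(1/365) − 1 = 0.0002613 = 0.02613%.

0.02613%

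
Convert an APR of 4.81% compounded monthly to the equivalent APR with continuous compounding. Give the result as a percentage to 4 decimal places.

4.8004%

EAR = (1 + 0.0481/12)^12 − 1 = 0.049175.
Equivalent continuous rate: r = ln(1 + 0.049175) = 0.048004 = 4.8004%.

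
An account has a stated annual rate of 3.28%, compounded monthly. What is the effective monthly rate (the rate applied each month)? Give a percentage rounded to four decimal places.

With a nominal annual rate compounded monthly, the periodic rate is the nominal rate divided by 12.
i = 0.0328 / 12 = 0.0027333 = 0.2733%.

0.2733%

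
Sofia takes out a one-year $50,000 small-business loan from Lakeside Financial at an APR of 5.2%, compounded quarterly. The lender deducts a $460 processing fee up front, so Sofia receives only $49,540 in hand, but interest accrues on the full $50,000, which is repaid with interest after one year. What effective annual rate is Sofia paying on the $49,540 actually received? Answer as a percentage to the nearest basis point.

6.28%

Amount owed after one year: 50,000 × (1 + 0.052/4)^4 = 50,000 × 1.053023 = $52,651.14.
Effective rate on net proceeds: 52,651.14 / 49,540 − 1 = 0.062801 = 6.28%.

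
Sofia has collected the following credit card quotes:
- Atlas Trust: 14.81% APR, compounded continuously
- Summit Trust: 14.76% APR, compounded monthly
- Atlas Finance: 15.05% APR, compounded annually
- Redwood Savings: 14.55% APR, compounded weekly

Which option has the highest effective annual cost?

Atlas Trust: e^0.1481 − 1 = 15.963%
Summit Trust: (1 + 0.1476/12)^12 − 1 = 15.801%
Atlas Finance: compounded annually, EAR = 15.050%
Redwood Savings: (1 + 0.1455/52)^52 − 1 = 15.638%
The highest effective annual rate is Atlas Trust at 15.963%.

Atlas Trust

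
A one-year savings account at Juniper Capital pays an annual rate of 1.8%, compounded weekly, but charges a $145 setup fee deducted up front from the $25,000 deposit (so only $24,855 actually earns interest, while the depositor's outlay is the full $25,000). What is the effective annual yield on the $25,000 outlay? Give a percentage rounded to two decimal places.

1.23%

Value after one year: 24,855 × (1 + 0.018/52)^52 = 24,855 × 1.018160 = $25,306.36.
Effective yield on the $25,000 outlay: 25,306.36 / 25,000 − 1 = 0.012254 = 1.23%.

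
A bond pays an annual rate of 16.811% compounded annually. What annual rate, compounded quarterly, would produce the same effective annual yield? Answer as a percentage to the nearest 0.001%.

15.844%

Compounded annually, EAR = nominal = 0.168110.
Solve (1 + r/4)^4 = 1.168110: r/4 = 1.168110^(1/4) − 1 = 0.039611, so r = 0.158445 = 15.844%.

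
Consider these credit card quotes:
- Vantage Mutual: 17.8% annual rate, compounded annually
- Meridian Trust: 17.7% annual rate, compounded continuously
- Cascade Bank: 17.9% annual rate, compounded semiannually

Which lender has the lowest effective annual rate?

Vantage Mutual

Vantage Mutual: compounded annually, EAR = 17.800%
Meridian Trust: e^0.177 − 1 = 19.363%
Cascade Bank: (1 + 0.179/2)^2 − 1 = 18.701%
The lowest effective annual rate is Vantage Mutual at 17.800%.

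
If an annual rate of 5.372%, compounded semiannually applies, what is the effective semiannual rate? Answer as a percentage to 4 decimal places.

2.6860%

With a nominal annual rate compounded semiannually, the periodic rate is the nominal rate divided by 2.
i = 0.05372 / 2 = 0.0268600 = 2.6860%.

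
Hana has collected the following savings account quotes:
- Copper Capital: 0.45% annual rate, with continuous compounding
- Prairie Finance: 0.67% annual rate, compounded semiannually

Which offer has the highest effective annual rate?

Copper Capital: e^0.0045 − 1 = 0.451%
Prairie Finance: (1 + 0.0067/2)^2 − 1 = 0.671%
The highest effective annual rate is Prairie Finance at 0.671%.

Prairie Finance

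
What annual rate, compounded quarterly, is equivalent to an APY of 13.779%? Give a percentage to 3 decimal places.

(1 + r/4)^4 − 1 = 0.13779, so 1 + r/4 = 1.13779^(1/4).
r/4 = 0.032798, so r = 0.131193 = 13.119%.

13.119%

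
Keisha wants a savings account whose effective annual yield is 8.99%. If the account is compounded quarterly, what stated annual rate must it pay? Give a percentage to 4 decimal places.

(1 + r/4)^4 − 1 = 0.0899, so 1 + r/4 = 1.0899^(1/4).
r/4 = 0.021755, so r = 0.087019 = 8.7019%.

8.7019%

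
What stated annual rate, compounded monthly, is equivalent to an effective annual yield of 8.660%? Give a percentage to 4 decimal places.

(1 + r/12)^12 − 1 = 0.08660, so 1 + r/12 = 1.08660^(1/12).
r/12 = 0.006945, so r = 0.083342 = 8.3342%.

8.3342%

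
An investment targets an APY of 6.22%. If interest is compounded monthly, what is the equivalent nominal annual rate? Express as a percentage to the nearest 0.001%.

6.049%

(1 + r/12)^12 − 1 = 0.0622, so 1 + r/12 = 1.0622^(1/12).
r/12 = 0.005041, so r = 0.060494 = 6.049%.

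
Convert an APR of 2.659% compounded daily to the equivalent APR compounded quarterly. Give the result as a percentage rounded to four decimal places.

EAR = (1 + 0.02659/365)^365 − 1 = 0.026946.
Solve (1 + r/4)^4 = 1.026946: r/4 = 1.026946^(1/4) − 1 = 0.006669, so r = 0.026678 = 2.6678%.

2.6678%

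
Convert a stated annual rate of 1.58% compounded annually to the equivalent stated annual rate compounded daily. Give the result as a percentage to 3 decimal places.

Compounded annually, EAR = nominal = 0.015800.
Solve (1 + r/365)^365 = 1.015800: r/365 = 1.015800^(1/365) − 1 = 0.000043, so r = 0.015677 = 1.568%.

1.568%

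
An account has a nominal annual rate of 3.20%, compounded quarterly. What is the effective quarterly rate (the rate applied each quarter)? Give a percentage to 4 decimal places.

With a nominal annual rate compounded quarterly, the periodic rate is the nominal rate divided by 4.
i = 0.0320 / 4 = 0.0080000 = 0.8000%.

0.8000%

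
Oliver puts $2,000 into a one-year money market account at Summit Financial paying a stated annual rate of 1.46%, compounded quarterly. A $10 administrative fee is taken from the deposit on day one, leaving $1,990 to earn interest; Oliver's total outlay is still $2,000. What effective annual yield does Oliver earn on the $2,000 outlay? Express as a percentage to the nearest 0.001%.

Value after one year: 1,990 × (1 + 0.0146/4)^4 = 1,990 × 1.014680 = $2,019.21.
Effective yield on the $2,000 outlay: 2,019.21 / 2,000 − 1 = 0.009607 = 0.961%.

0.961%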